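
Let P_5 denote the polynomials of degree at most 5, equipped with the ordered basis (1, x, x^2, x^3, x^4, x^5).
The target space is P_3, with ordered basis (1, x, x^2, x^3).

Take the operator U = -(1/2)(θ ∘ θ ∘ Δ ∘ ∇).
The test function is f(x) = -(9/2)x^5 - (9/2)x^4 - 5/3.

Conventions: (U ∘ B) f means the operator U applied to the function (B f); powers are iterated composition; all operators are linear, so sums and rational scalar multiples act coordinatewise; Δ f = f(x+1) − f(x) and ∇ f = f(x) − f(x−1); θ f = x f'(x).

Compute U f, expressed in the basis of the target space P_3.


the image equals g(x) = 405x^3 + 108x^2 + (45/2)x

∇ f = -(45/2)x^4 + 27x^3 - 18x^2 + (9/2)x
Δ ∇ f = -90x^3 - 54x^2 - 45x - 9
θ Δ ∇ f = -270x^3 - 108x^2 - 45x
θ θ Δ ∇ f = -810x^3 - 216x^2 - 45x
(-(1/2)(θ ∘ θ ∘ Δ ∘ ∇)) f = 405x^3 + 108x^2 + (45/2)x


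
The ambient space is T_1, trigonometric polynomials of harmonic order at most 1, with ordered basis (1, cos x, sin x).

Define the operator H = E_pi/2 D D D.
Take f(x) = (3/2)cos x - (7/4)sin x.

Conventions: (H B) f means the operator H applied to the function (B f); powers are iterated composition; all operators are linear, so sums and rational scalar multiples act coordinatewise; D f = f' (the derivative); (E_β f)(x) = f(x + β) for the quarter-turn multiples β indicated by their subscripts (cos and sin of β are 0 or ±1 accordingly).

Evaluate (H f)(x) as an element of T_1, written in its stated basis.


the result is g(x) = (3/2)cos x - (7/4)sin x

D f = -(7/4)cos x - (3/2)sin x
D D f = -(3/2)cos x + (7/4)sin x
D D D f = (7/4)cos x + (3/2)sin x
E_pi/2 (D D D) f = (3/2)cos x - (7/4)sin x


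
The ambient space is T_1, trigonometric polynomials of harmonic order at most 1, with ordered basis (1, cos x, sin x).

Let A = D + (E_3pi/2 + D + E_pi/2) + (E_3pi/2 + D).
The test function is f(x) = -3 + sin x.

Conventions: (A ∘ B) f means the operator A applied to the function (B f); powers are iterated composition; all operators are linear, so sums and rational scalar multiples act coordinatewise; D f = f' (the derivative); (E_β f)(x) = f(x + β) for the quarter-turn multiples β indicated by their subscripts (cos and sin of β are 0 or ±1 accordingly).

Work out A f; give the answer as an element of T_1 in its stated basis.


the image equals g(x) = -9 + 2cos x

D f = cos x
E_3pi/2 f = -3 - cos x
D f = cos x
E_pi/2 f = -3 + cos x
(E_3pi/2 + D + E_pi/2) f = -6 + cos x
E_3pi/2 f = -3 - cos x
D f = cos x
(E_3pi/2 + D) f = -3
(D + (E_3pi/2 + D + E_pi/2) + (E_3pi/2 + D)) f = -9 + 2cos x


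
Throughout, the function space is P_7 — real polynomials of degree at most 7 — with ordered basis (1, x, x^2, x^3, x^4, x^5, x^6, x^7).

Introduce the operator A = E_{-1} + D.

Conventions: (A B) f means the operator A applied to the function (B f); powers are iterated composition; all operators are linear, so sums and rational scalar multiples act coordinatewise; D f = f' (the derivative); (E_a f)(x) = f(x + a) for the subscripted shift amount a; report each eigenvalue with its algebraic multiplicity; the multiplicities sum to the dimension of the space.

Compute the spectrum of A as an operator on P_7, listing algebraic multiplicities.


λ = 1 (multiplicity 8)

image of 1: 1
image of x: x
image of x^2: x^2 + 1
image of x^3: x^3 + 3x - 1
image of x^4: x^4 + 6x^2 - 4x + 1
image of x^5: x^5 + 10x^3 - 10x^2 + 5x - 1
image of x^6: x^6 + 15x^4 - 20x^3 + 15x^2 - 6x + 1
image of x^7: x^7 + 21x^5 - 35x^4 + 35x^3 - 21x^2 + 7x - 1
the matrix is upper triangular; its diagonal is (1, 1, 1, 1, 1, 1, 1, 1)
for a triangular matrix the eigenvalues are the diagonal entries, with algebraic multiplicity their repetition count


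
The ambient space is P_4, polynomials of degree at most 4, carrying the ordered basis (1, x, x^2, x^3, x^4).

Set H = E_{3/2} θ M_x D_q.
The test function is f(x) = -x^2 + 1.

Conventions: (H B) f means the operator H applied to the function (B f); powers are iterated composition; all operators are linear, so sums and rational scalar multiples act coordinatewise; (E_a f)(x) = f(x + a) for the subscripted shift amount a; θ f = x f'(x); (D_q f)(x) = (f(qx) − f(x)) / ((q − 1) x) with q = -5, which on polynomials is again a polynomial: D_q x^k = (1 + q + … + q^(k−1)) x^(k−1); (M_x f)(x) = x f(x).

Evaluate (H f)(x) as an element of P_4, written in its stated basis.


g(x) = 8x^2 + 24x + 18

D_q f = 4x
M_x D_q f = 4x^2
θ M_x D_q f = 8x^2
E_{3/2} θ M_x D_q f = 8x^2 + 24x + 18


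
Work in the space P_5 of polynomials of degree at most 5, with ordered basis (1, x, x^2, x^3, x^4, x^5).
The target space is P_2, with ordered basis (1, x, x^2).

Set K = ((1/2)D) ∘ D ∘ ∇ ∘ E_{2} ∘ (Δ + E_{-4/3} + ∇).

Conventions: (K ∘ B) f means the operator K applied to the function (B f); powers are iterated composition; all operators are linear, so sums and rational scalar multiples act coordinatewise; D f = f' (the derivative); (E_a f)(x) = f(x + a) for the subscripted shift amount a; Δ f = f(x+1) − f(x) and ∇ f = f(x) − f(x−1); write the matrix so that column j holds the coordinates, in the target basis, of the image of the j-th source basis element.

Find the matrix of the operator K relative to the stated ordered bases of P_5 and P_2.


the matrix is [[0, 0, 0, 3, 26, 550/3]; [0, 0, 0, 0, 12, 130]; [0, 0, 0, 0, 0, 30]] (rows listed top to bottom)

image of 1: 0
image of x: 0
image of x^2: 0
image of x^3: 3
image of x^4: 12x + 26
image of x^5: 30x^2 + 130x + 550/3
each image's coordinates form column j of the matrix


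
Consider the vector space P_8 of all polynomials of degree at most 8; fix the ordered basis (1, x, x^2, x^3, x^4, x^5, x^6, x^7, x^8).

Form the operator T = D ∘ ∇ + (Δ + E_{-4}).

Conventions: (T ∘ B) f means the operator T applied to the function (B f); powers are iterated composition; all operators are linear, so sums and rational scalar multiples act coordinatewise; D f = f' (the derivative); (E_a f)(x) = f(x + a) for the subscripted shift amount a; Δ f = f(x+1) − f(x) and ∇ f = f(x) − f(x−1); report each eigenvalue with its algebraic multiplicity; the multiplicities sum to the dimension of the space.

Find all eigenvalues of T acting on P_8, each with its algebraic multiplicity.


image of 1: 1
image of x: x - 3
image of x^2: x^2 - 6x + 19
image of x^3: x^3 - 9x^2 + 57x - 66
image of x^4: x^4 - 12x^3 + 114x^2 - 264x + 261
image of x^5: x^5 - 15x^4 + 190x^3 - 660x^2 + 1305x - 1028
image of x^6: x^6 - 18x^5 + 285x^4 - 1320x^3 + 3915x^2 - 6168x + 4103
image of x^7: x^7 - 21x^6 + 399x^5 - 2310x^4 + 9135x^3 - 21588x^2 + 28721x - 16390
image of x^8: x^8 - 24x^7 + 532x^6 - 3696x^5 + 18270x^4 - 57568x^3 + 114884x^2 - 131120x + 65545
the matrix is upper triangular; its diagonal is (1, 1, 1, 1, 1, 1, 1, 1, 1)
for a triangular matrix the eigenvalues are the diagonal entries, with algebraic multiplicity their repetition count

λ = 1 (multiplicity 9)


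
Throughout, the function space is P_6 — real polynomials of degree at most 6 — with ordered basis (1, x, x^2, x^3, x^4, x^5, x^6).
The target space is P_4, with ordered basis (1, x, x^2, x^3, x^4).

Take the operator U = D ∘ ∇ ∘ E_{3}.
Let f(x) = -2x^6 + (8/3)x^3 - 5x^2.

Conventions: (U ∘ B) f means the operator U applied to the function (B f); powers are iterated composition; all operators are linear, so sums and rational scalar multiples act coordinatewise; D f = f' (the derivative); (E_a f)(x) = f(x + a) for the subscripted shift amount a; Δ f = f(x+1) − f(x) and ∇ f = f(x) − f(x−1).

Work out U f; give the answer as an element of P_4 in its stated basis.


the result is g(x) = -60x^4 - 600x^3 - 2280x^2 - 3884x - 2502

E_{3} f = -2x^6 - 36x^5 - 270x^4 - (3232/3)x^3 - 2411x^2 - 2874x - 1431
∇ E_{3} f = -12x^5 - 150x^4 - 760x^3 - 1942x^2 - 2502x - 3913/3
D (∇ ∘ E_{3}) f = -60x^4 - 600x^3 - 2280x^2 - 3884x - 2502


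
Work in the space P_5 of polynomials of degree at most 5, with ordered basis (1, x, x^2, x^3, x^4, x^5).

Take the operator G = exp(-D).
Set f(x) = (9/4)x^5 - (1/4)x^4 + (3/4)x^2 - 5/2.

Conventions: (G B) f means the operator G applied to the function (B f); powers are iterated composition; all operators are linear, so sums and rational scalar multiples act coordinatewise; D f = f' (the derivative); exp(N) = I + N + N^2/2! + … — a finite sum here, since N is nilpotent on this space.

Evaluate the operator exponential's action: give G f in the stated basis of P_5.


g(x) = (9/4)x^5 - (23/2)x^4 + (47/2)x^3 - (93/4)x^2 + (43/4)x - 17/4

order-1 term: -(45/4)x^4 + x^3 - (3/2)x
order-2 term: (45/2)x^3 - (3/2)x^2 + 3/4
order-3 term: -(45/2)x^2 + x
order-4 term: (45/4)x - 1/4
order-5 term: -9/4
the series for exp(-D) f terminates at order 5
exp(-D) f = (9/4)x^5 - (23/2)x^4 + (47/2)x^3 - (93/4)x^2 + (43/4)x - 17/4


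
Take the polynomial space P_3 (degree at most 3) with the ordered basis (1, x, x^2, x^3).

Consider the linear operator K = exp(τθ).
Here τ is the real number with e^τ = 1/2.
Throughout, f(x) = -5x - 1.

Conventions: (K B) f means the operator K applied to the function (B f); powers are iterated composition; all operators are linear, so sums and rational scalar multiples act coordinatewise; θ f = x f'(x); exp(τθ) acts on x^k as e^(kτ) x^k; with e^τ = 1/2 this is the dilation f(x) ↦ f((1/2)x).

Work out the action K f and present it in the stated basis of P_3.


the image equals g(x) = -(5/2)x - 1

exp(τθ) x^k = e^(kτ) x^k; with e^τ = 1/2 this sends x^k to (1/2)^k x^k
x ↦ 1/2 x
applying this coordinatewise to f: exp(τθ) f = -(5/2)x - 1


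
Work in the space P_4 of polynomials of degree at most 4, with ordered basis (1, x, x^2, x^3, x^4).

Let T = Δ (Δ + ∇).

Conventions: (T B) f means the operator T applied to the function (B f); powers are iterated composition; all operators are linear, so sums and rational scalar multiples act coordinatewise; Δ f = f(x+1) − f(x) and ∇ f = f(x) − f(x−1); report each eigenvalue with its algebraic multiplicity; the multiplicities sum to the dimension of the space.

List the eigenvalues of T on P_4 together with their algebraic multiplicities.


λ = 0 (multiplicity 5)

image of 1: 0
image of x: 0
image of x^2: 4
image of x^3: 12x + 6
image of x^4: 24x^2 + 24x + 16
the matrix is upper triangular; its diagonal is (0, 0, 0, 0, 0)
for a triangular matrix the eigenvalues are the diagonal entries, with algebraic multiplicity their repetition count


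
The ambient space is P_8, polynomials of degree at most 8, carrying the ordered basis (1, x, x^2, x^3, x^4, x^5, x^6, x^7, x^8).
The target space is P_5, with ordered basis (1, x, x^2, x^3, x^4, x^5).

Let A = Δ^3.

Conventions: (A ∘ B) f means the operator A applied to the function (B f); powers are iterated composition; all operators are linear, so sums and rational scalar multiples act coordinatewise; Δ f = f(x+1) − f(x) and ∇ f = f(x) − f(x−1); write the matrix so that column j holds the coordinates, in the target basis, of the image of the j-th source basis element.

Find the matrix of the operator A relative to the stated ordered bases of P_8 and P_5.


image of 1: 0
image of x: 0
image of x^2: 0
image of x^3: 6
image of x^4: 24x + 36
image of x^5: 60x^2 + 180x + 150
image of x^6: 120x^3 + 540x^2 + 900x + 540
image of x^7: 210x^4 + 1260x^3 + 3150x^2 + 3780x + 1806
image of x^8: 336x^5 + 2520x^4 + 8400x^3 + 15120x^2 + 14448x + 5796
each image's coordinates form column j of the matrix

the matrix is [[0, 0, 0, 6, 36, 150, 540, 1806, 5796]; [0, 0, 0, 0, 24, 180, 900, 3780, 14448]; [0, 0, 0, 0, 0, 60, 540, 3150, 15120]; [0, 0, 0, 0, 0, 0, 120, 1260, 8400]; [0, 0, 0, 0, 0, 0, 0, 210, 2520]; [0, 0, 0, 0, 0, 0, 0, 0, 336]] (rows listed top to bottom)


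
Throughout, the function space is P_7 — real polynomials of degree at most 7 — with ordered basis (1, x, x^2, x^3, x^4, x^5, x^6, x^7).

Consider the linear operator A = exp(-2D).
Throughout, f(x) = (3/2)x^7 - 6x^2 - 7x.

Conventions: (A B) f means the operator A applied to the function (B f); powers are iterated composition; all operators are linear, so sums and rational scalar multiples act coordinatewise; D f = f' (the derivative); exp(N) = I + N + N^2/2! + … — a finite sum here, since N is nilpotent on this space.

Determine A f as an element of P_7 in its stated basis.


order-1 term: -21x^6 + 24x + 14
order-2 term: 126x^5 - 24
order-3 term: -420x^4
order-4 term: 840x^3
order-5 term: -1008x^2
order-6 term: 672x
order-7 term: -192
the series for exp(-2D) f terminates at order 7
exp(-2D) f = (3/2)x^7 - 21x^6 + 126x^5 - 420x^4 + 840x^3 - 1014x^2 + 689x - 202

the result is g(x) = (3/2)x^7 - 21x^6 + 126x^5 - 420x^4 + 840x^3 - 1014x^2 + 689x - 202


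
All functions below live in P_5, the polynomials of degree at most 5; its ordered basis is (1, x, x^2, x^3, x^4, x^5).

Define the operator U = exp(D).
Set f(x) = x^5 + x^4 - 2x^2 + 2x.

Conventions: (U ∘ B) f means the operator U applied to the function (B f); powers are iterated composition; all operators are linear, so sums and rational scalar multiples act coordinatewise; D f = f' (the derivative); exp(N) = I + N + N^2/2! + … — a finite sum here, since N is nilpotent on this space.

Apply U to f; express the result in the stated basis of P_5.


the result is g(x) = x^5 + 6x^4 + 14x^3 + 14x^2 + 7x + 2

order-1 term: 5x^4 + 4x^3 - 4x + 2
order-2 term: 10x^3 + 6x^2 - 2
order-3 term: 10x^2 + 4x
order-4 term: 5x + 1
order-5 term: 1
the series for exp(D) f terminates at order 5
exp(D) f = x^5 + 6x^4 + 14x^3 + 14x^2 + 7x + 2


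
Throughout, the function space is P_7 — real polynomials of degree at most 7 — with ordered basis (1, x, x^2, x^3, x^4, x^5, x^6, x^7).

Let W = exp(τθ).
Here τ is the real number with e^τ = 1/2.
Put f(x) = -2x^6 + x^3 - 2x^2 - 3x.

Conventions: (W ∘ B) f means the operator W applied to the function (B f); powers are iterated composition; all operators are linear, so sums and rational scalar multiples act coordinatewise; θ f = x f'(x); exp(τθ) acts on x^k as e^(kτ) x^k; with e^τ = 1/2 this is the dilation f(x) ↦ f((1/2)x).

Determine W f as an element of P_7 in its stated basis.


the result is g(x) = -(1/32)x^6 + (1/8)x^3 - (1/2)x^2 - (3/2)x

exp(τθ) x^k = e^(kτ) x^k; with e^τ = 1/2 this sends x^k to (1/2)^k x^k
x ↦ 1/2 x
x^2 ↦ 1/4 x^2
x^3 ↦ 1/8 x^3
x^6 ↦ 1/64 x^6
applying this coordinatewise to f: exp(τθ) f = -(1/32)x^6 + (1/8)x^3 - (1/2)x^2 - (3/2)x


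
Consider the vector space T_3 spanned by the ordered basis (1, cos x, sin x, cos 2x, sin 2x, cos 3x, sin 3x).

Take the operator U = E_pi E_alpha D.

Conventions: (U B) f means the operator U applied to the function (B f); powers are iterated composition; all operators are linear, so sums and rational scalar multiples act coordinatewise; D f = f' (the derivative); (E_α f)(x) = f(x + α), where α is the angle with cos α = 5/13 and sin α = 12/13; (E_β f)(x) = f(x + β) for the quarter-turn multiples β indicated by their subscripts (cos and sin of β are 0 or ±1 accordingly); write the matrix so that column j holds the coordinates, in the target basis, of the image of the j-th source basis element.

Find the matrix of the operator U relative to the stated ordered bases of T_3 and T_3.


the matrix is [[0, 0, 0, 0, 0, 0, 0]; [0, 12/13, -5/13, 0, 0, 0, 0]; [0, 5/13, 12/13, 0, 0, 0, 0]; [0, 0, 0, -240/169, -238/169, 0, 0]; [0, 0, 0, 238/169, -240/169, 0, 0]; [0, 0, 0, 0, 0, -2484/2197, 6105/2197]; [0, 0, 0, 0, 0, -6105/2197, -2484/2197]] (rows listed top to bottom)

image of 1: 0
image of cos x: (12/13)cos x + (5/13)sin x
image of sin x: -(5/13)cos x + (12/13)sin x
image of cos 2x: -(240/169)cos 2x + (238/169)sin 2x
image of sin 2x: -(238/169)cos 2x - (240/169)sin 2x
image of cos 3x: -(2484/2197)cos 3x - (6105/2197)sin 3x
image of sin 3x: (6105/2197)cos 3x - (2484/2197)sin 3x
each image's coordinates form column j of the matrix


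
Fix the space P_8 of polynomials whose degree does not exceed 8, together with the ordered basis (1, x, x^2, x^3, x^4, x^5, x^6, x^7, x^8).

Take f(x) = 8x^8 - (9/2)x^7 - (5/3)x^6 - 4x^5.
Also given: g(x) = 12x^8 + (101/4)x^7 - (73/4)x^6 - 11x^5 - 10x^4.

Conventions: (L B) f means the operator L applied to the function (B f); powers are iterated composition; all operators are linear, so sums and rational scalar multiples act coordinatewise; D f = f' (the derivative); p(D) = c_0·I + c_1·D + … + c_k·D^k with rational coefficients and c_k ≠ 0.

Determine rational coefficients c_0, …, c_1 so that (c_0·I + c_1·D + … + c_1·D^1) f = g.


D^0 f = 8x^8 - (9/2)x^7 - (5/3)x^6 - 4x^5
D^1 f = 64x^7 - (63/2)x^6 - 10x^5 - 20x^4
matching coefficients of g against c_0 f + c_1 Df + … from the top degree down determines the c_i
solution: c_0 = 3/2, c_1 = 1/2

c_0 = 3/2, c_1 = 1/2


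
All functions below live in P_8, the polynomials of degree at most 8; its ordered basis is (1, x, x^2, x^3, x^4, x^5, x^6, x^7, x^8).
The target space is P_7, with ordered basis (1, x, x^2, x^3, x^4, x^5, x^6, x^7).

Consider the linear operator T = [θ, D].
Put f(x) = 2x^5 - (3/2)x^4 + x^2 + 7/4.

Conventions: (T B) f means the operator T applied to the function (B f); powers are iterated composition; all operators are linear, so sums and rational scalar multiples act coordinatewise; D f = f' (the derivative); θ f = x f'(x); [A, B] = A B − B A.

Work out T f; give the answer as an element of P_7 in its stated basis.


D f = 10x^4 - 6x^3 + 2x
θ D f = 40x^4 - 18x^3 + 2x
θ f = 10x^5 - 6x^4 + 2x^2
D θ f = 50x^4 - 24x^3 + 4x
[θ, D] f = -10x^4 + 6x^3 - 2x

the image equals g(x) = -10x^4 + 6x^3 - 2x


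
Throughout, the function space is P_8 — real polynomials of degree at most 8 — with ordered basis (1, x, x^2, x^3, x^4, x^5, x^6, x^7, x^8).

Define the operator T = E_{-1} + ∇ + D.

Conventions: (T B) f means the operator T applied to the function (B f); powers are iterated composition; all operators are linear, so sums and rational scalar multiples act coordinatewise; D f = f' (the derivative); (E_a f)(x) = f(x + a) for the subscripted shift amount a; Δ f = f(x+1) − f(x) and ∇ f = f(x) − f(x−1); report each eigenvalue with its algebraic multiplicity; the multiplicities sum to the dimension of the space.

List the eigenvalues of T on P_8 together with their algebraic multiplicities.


λ = 1 (multiplicity 9)

image of 1: 1
image of x: x + 1
image of x^2: x^2 + 2x
image of x^3: x^3 + 3x^2
image of x^4: x^4 + 4x^3
image of x^5: x^5 + 5x^4
image of x^6: x^6 + 6x^5
image of x^7: x^7 + 7x^6
image of x^8: x^8 + 8x^7
the matrix is upper triangular; its diagonal is (1, 1, 1, 1, 1, 1, 1, 1, 1)
for a triangular matrix the eigenvalues are the diagonal entries, with algebraic multiplicity their repetition count


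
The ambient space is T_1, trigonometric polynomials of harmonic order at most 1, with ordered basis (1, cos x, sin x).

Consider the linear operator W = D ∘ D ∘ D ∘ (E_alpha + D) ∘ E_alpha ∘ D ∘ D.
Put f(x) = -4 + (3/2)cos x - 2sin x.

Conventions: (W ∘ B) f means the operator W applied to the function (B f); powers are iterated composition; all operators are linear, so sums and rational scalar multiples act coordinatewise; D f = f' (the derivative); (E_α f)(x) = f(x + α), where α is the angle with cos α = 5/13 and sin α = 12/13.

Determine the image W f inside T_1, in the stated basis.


g(x) = (545/338)cos x + (1565/338)sin x

D f = -2cos x - (3/2)sin x
D D f = -(3/2)cos x + 2sin x
E_alpha D D f = (33/26)cos x + (28/13)sin x
E_alpha (E_alpha ∘ D ∘ D) f = (837/338)cos x - (58/169)sin x
D (E_alpha ∘ D ∘ D) f = (28/13)cos x - (33/26)sin x
(E_alpha + D) (E_alpha ∘ D ∘ D) f = (1565/338)cos x - (545/338)sin x
D (E_alpha + D) (E_alpha ∘ D ∘ D) f = -(545/338)cos x - (1565/338)sin x
D D (E_alpha + D) (E_alpha ∘ D ∘ D) f = -(1565/338)cos x + (545/338)sin x
D D D (E_alpha + D) (E_alpha ∘ D ∘ D) f = (545/338)cos x + (1565/338)sin x


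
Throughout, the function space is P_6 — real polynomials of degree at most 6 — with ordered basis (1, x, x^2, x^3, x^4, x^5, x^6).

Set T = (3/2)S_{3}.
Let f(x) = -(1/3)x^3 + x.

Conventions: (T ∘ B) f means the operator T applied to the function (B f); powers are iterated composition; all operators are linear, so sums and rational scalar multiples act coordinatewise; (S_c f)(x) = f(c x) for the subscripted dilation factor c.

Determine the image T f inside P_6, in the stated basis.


g(x) = -(27/2)x^3 + (9/2)x

S_{3} f = -9x^3 + 3x
((3/2)S_{3}) f = -(27/2)x^3 + (9/2)x


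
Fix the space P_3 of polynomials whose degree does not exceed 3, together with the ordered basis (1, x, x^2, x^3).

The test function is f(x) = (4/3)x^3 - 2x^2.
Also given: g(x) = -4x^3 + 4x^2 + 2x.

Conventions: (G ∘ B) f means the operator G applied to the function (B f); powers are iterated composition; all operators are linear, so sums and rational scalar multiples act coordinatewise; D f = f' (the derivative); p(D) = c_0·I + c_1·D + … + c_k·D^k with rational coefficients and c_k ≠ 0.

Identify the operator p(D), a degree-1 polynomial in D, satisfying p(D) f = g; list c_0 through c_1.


D^0 f = (4/3)x^3 - 2x^2
D^1 f = 4x^2 - 4x
matching coefficients of g against c_0 f + c_1 Df + … from the top degree down determines the c_i
solution: c_0 = -3, c_1 = -1/2

p(D) = -3·I − (1/2)·D, i.e. c_0 = -3, c_1 = -1/2


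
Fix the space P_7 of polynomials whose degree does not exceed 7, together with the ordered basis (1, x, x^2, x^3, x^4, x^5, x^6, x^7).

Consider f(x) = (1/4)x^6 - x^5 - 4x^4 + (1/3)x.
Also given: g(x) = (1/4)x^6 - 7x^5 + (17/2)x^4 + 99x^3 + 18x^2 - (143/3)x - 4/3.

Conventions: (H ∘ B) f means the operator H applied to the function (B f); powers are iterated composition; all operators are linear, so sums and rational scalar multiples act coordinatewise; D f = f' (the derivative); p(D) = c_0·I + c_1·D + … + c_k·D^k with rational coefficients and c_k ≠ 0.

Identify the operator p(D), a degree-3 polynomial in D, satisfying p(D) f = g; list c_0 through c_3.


p(D) = I − 4·D − D^2 + (1/2)·D^3, i.e. c_0 = 1, c_1 = -4, c_2 = -1, c_3 = 1/2

D^0 f = (1/4)x^6 - x^5 - 4x^4 + (1/3)x
D^1 f = (3/2)x^5 - 5x^4 - 16x^3 + 1/3
D^2 f = (15/2)x^4 - 20x^3 - 48x^2
D^3 f = 30x^3 - 60x^2 - 96x
matching coefficients of g against c_0 f + c_1 Df + … from the top degree down determines the c_i
solution: c_0 = 1, c_1 = -4, c_2 = -1, c_3 = 1/2


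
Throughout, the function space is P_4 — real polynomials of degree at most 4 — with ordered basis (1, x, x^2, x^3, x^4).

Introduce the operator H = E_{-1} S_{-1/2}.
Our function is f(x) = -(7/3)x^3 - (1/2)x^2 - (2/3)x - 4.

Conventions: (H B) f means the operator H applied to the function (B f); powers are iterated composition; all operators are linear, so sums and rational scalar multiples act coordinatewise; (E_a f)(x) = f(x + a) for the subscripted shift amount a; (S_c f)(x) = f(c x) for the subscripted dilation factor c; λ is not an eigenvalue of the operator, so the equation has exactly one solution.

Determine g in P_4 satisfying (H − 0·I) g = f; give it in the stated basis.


write g with unknown coordinates in the stated basis and equate coefficients in (H − 0·I) g = f
solving from the highest basis element down gives g = (56/3)x^3 - 30x^2 + (52/3)x - 15/2
check: H g = -(7/3)x^3 - (1/2)x^2 - (2/3)x - 4
so H g − 0·g = -(7/3)x^3 - (1/2)x^2 - (2/3)x - 4 = f ✓

the result is g(x) = (56/3)x^3 - 30x^2 + (52/3)x - 15/2


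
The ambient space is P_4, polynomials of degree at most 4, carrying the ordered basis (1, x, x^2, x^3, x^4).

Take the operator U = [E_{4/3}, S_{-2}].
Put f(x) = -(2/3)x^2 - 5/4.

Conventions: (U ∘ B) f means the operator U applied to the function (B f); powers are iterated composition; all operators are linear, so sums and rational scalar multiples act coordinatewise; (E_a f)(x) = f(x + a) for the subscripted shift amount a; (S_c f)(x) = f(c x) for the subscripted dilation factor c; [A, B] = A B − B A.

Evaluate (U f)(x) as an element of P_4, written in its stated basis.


S_{-2} f = -(8/3)x^2 - 5/4
E_{4/3} S_{-2} f = -(8/3)x^2 - (64/9)x - 647/108
E_{4/3} f = -(2/3)x^2 - (16/9)x - 263/108
S_{-2} E_{4/3} f = -(8/3)x^2 + (32/9)x - 263/108
[E_{4/3}, S_{-2}] f = -(32/3)x - 32/9

the image equals g(x) = -(32/3)x - 32/9


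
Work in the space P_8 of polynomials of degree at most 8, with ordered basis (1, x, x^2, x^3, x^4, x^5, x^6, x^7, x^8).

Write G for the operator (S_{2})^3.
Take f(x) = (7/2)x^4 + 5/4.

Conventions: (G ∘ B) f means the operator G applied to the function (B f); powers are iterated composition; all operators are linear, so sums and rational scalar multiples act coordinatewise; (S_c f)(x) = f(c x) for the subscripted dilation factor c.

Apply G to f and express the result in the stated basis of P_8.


S_{2} f = 56x^4 + 5/4
S_{2} S_{2} f = 896x^4 + 5/4
S_{2} S_{2} S_{2} f = 14336x^4 + 5/4

g(x) = 14336x^4 + 5/4


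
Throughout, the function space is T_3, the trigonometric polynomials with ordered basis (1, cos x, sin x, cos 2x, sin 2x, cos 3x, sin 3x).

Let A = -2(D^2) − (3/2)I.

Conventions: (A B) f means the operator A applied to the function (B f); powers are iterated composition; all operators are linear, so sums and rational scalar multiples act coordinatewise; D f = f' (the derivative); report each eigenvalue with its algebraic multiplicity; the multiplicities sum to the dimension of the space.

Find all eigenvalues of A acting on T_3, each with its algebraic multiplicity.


image of 1: -3/2
image of cos x: (1/2)cos x
image of sin x: (1/2)sin x
image of cos 2x: (13/2)cos 2x
image of sin 2x: (13/2)sin 2x
image of cos 3x: (33/2)cos 3x
image of sin 3x: (33/2)sin 3x
the matrix is diagonal; its diagonal is (-3/2, 1/2, 1/2, 13/2, 13/2, 33/2, 33/2)
for a triangular matrix the eigenvalues are the diagonal entries, with algebraic multiplicity their repetition count

λ = -3/2 (multiplicity 1), λ = 1/2 (multiplicity 2), λ = 13/2 (multiplicity 2), λ = 33/2 (multiplicity 2)


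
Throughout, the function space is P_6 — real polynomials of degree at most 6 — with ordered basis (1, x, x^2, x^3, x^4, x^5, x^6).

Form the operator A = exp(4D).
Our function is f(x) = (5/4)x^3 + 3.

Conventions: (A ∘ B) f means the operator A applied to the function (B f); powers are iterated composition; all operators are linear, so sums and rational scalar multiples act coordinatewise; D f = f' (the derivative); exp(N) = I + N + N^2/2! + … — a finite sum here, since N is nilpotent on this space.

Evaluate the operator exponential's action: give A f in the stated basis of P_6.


g(x) = (5/4)x^3 + 15x^2 + 60x + 83

order-1 term: 15x^2
order-2 term: 60x
order-3 term: 80
the series for exp(4D) f terminates at order 3
exp(4D) f = (5/4)x^3 + 15x^2 + 60x + 83


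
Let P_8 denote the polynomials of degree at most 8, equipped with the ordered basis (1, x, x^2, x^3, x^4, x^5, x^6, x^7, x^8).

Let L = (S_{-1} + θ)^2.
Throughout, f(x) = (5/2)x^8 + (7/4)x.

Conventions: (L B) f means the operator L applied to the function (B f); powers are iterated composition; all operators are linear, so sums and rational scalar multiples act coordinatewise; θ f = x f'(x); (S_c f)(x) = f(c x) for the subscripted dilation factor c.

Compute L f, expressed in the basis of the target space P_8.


g(x) = (405/2)x^8

S_{-1} f = (5/2)x^8 - (7/4)x
θ f = 20x^8 + (7/4)x
(S_{-1} + θ) f = (45/2)x^8
S_{-1} (S_{-1} + θ) f = (45/2)x^8
θ (S_{-1} + θ) f = 180x^8
(S_{-1} + θ) (S_{-1} + θ) f = (405/2)x^8


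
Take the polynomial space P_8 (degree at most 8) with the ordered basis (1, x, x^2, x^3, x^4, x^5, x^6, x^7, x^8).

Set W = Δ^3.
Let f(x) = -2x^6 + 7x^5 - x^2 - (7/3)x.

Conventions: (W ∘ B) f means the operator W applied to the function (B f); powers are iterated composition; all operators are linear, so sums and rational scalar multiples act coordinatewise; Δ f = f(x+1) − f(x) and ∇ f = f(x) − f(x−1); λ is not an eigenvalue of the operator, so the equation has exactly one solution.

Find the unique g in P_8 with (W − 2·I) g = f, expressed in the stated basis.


write g with unknown coordinates in the stated basis and equate coefficients in (W − 2·I) g = f
solving from the highest basis element down gives g = x^6 - (7/2)x^5 + 60x^3 + (331/2)x^2 + (817/6)x + 375/2
check: W g = 120x^3 + 330x^2 + 270x + 375
so W g − 2·g = -2x^6 + 7x^5 - x^2 - (7/3)x = f ✓

g(x) = x^6 - (7/2)x^5 + 60x^3 + (331/2)x^2 + (817/6)x + 375/2


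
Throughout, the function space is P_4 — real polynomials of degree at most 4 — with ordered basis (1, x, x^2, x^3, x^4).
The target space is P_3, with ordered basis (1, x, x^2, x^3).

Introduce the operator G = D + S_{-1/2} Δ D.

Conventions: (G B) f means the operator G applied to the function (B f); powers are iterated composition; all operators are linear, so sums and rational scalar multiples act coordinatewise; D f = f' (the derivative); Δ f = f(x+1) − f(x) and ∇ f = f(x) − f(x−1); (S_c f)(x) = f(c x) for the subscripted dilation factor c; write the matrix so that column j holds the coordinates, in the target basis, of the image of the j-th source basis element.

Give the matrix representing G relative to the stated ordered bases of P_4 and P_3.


image of 1: 0
image of x: 1
image of x^2: 2x + 2
image of x^3: 3x^2 - 3x + 3
image of x^4: 4x^3 + 3x^2 - 6x + 4
each image's coordinates form column j of the matrix

the matrix is [[0, 1, 2, 3, 4]; [0, 0, 2, -3, -6]; [0, 0, 0, 3, 3]; [0, 0, 0, 0, 4]] (rows listed top to bottom)


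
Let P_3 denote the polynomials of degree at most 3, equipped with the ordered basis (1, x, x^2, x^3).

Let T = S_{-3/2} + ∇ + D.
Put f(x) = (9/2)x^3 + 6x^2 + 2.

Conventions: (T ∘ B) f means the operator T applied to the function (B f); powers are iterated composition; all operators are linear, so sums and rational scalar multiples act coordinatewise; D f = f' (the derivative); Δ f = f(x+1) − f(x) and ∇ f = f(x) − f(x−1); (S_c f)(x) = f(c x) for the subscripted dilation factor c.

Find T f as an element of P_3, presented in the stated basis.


g(x) = -(243/16)x^3 + (81/2)x^2 + (21/2)x + 1/2

S_{-3/2} f = -(243/16)x^3 + (27/2)x^2 + 2
∇ f = (27/2)x^2 - (3/2)x - 3/2
D f = (27/2)x^2 + 12x
(S_{-3/2} + ∇ + D) f = -(243/16)x^3 + (81/2)x^2 + (21/2)x + 1/2


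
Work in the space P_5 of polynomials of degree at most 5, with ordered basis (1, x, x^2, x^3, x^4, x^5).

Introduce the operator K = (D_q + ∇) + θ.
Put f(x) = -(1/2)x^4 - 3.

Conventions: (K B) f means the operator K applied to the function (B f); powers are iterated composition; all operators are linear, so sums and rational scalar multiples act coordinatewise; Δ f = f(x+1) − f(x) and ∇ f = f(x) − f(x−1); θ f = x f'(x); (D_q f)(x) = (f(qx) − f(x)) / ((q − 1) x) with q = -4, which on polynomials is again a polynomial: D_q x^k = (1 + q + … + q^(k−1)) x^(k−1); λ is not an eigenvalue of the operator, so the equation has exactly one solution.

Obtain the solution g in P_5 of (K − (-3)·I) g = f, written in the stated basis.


write g with unknown coordinates in the stated basis and equate coefficients in (K − (-3)·I) g = f
solving from the highest basis element down gives g = -(1/14)x^4 - (47/84)x^3 + (179/105)x^2 + (131/1680)x - 809/2520
check: K g = -(2/7)x^4 + (47/28)x^3 - (179/35)x^2 - (131/560)x - 1711/840
so K g − (-3)·g = -(1/2)x^4 - 3 = f ✓

the result is g(x) = -(1/14)x^4 - (47/84)x^3 + (179/105)x^2 + (131/1680)x - 809/2520


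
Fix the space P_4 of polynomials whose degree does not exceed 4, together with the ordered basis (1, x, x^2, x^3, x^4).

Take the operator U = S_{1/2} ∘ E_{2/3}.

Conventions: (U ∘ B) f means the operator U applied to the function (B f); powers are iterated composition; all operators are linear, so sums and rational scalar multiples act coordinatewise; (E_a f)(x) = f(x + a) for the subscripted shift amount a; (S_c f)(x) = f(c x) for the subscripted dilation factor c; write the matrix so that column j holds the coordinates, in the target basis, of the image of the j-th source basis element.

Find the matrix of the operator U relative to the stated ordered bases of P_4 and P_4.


the matrix is [[1, 2/3, 4/9, 8/27, 16/81]; [0, 1/2, 2/3, 2/3, 16/27]; [0, 0, 1/4, 1/2, 2/3]; [0, 0, 0, 1/8, 1/3]; [0, 0, 0, 0, 1/16]] (rows listed top to bottom)

image of 1: 1
image of x: (1/2)x + 2/3
image of x^2: (1/4)x^2 + (2/3)x + 4/9
image of x^3: (1/8)x^3 + (1/2)x^2 + (2/3)x + 8/27
image of x^4: (1/16)x^4 + (1/3)x^3 + (2/3)x^2 + (16/27)x + 16/81
each image's coordinates form column j of the matrix


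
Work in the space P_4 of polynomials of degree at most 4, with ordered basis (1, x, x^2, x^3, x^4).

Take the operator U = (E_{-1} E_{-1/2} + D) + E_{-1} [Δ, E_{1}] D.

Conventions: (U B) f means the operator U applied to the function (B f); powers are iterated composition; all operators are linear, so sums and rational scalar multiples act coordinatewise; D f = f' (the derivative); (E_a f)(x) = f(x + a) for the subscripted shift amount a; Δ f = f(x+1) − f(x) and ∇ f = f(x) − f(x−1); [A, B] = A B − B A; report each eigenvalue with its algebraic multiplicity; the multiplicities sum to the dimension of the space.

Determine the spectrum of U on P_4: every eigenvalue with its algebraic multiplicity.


image of 1: 1
image of x: x - 1/2
image of x^2: x^2 - x + 9/4
image of x^3: x^3 - (3/2)x^2 + (27/4)x - 27/8
image of x^4: x^4 - 2x^3 + (27/2)x^2 - (27/2)x + 81/16
the matrix is upper triangular; its diagonal is (1, 1, 1, 1, 1)
for a triangular matrix the eigenvalues are the diagonal entries, with algebraic multiplicity their repetition count

λ = 1 (multiplicity 5)


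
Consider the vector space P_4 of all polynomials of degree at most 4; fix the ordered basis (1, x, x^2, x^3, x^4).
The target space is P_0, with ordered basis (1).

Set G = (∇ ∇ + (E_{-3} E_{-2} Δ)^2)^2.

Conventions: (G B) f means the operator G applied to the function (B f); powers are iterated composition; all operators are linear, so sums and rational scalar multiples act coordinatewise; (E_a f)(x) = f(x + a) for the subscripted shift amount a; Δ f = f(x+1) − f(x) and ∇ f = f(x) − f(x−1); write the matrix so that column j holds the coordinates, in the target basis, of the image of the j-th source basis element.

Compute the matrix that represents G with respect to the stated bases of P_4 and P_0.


the matrix is [[0, 0, 0, 0, 96]] (rows listed top to bottom)

image of 1: 0
image of x: 0
image of x^2: 0
image of x^3: 0
image of x^4: 96
each image's coordinates form column j of the matrix


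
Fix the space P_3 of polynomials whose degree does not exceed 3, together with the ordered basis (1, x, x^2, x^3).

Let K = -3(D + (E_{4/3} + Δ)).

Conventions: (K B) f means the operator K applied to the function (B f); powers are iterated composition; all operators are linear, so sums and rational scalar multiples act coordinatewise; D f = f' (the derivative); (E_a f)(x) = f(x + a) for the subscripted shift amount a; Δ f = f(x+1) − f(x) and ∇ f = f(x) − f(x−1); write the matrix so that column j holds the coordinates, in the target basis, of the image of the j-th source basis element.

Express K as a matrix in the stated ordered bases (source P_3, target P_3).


the matrix is [[-3, -10, -25/3, -91/9]; [0, -3, -20, -25]; [0, 0, -3, -30]; [0, 0, 0, -3]] (rows listed top to bottom)

image of 1: -3
image of x: -3x - 10
image of x^2: -3x^2 - 20x - 25/3
image of x^3: -3x^3 - 30x^2 - 25x - 91/9
each image's coordinates form column j of the matrix


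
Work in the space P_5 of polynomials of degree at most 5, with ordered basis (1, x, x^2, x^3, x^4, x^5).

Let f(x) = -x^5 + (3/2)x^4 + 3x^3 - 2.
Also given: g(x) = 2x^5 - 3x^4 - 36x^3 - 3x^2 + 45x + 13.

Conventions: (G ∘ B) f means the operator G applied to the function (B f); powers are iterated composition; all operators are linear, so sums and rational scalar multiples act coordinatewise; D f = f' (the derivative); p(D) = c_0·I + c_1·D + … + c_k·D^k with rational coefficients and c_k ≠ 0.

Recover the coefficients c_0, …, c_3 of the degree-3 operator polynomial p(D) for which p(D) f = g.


p(D) = -2·I + (3/2)·D^2 + (1/2)·D^3, i.e. c_0 = -2, c_1 = 0, c_2 = 3/2, c_3 = 1/2

D^0 f = -x^5 + (3/2)x^4 + 3x^3 - 2
D^1 f = -5x^4 + 6x^3 + 9x^2
D^2 f = -20x^3 + 18x^2 + 18x
D^3 f = -60x^2 + 36x + 18
matching coefficients of g against c_0 f + c_1 Df + … from the top degree down determines the c_i
solution: c_0 = -2, c_1 = 0, c_2 = 3/2, c_3 = 1/2


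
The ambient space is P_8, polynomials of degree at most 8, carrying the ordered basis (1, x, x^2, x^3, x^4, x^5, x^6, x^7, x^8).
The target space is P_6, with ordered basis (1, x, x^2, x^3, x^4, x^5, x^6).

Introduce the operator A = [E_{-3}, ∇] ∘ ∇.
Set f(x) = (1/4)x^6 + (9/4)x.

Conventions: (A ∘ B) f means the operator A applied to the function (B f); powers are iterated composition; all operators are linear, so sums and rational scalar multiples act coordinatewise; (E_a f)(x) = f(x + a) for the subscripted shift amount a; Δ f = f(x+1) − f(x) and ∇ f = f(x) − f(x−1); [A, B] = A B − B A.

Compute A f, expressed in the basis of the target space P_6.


the result is g(x) = 0

∇ f = (3/2)x^5 - (15/4)x^4 + 5x^3 - (15/4)x^2 + (3/2)x + 2
∇ ∇ f = (15/2)x^4 - 30x^3 + (105/2)x^2 - 45x + 31/2
E_{-3} ∇ ∇ f = (15/2)x^4 - 120x^3 + (1455/2)x^2 - 1980x + 4081/2
E_{-3} ∇ f = (3/2)x^5 - (105/4)x^4 + 185x^3 - (2625/4)x^2 + (2343/2)x - 1679/2
∇ E_{-3} ∇ f = (15/2)x^4 - 120x^3 + (1455/2)x^2 - 1980x + 4081/2
[E_{-3}, ∇] ∇ f = 0


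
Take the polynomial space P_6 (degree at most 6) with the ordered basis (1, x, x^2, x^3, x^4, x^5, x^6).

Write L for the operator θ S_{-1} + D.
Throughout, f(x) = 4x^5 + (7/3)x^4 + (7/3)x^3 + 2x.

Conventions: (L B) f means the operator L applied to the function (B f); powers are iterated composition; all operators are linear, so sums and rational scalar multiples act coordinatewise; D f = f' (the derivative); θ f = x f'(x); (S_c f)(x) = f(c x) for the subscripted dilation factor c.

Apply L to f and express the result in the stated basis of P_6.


S_{-1} f = -4x^5 + (7/3)x^4 - (7/3)x^3 - 2x
θ S_{-1} f = -20x^5 + (28/3)x^4 - 7x^3 - 2x
D f = 20x^4 + (28/3)x^3 + 7x^2 + 2
(θ S_{-1} + D) f = -20x^5 + (88/3)x^4 + (7/3)x^3 + 7x^2 - 2x + 2

the image equals g(x) = -20x^5 + (88/3)x^4 + (7/3)x^3 + 7x^2 - 2x + 2


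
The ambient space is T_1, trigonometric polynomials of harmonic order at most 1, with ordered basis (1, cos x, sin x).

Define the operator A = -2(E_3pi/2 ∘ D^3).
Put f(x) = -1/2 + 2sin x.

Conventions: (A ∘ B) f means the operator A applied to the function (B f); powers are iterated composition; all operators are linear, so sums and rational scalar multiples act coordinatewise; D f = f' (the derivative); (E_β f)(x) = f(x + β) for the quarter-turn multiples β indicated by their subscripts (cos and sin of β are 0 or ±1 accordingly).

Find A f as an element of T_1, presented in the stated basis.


g(x) = 4sin x

D f = 2cos x
D D f = -2sin x
D D D f = -2cos x
E_3pi/2 D^3 f = -2sin x
(-2(E_3pi/2 ∘ D^3)) f = 4sin x


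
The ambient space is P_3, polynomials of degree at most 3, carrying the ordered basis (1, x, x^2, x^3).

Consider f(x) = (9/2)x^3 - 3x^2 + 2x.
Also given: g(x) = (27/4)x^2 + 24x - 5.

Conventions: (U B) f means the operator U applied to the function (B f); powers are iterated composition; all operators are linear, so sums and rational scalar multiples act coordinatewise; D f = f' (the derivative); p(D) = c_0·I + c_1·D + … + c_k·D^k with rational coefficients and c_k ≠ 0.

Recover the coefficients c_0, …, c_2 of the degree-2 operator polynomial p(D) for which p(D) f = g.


D^0 f = (9/2)x^3 - 3x^2 + 2x
D^1 f = (27/2)x^2 - 6x + 2
D^2 f = 27x - 6
matching coefficients of g against c_0 f + c_1 Df + … from the top degree down determines the c_i
solution: c_0 = 0, c_1 = 1/2, c_2 = 1

p(D) = (1/2)·D + D^2, i.e. c_0 = 0, c_1 = 1/2, c_2 = 1


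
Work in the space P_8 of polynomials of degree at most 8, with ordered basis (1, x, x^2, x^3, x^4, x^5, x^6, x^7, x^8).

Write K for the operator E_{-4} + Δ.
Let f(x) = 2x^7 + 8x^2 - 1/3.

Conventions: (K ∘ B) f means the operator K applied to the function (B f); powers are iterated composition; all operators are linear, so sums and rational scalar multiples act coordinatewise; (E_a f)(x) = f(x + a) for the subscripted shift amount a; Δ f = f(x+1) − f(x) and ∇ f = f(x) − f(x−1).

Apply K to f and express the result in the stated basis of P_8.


the result is g(x) = 2x^7 - 42x^6 + 714x^5 - 4410x^4 + 17990x^3 - 42958x^2 + 57310x - 97891/3

E_{-4} f = 2x^7 - 56x^6 + 672x^5 - 4480x^4 + 17920x^3 - 43000x^2 + 57280x - 97921/3
Δ f = 14x^6 + 42x^5 + 70x^4 + 70x^3 + 42x^2 + 30x + 10
(E_{-4} + Δ) f = 2x^7 - 42x^6 + 714x^5 - 4410x^4 + 17990x^3 - 42958x^2 + 57310x - 97891/3
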